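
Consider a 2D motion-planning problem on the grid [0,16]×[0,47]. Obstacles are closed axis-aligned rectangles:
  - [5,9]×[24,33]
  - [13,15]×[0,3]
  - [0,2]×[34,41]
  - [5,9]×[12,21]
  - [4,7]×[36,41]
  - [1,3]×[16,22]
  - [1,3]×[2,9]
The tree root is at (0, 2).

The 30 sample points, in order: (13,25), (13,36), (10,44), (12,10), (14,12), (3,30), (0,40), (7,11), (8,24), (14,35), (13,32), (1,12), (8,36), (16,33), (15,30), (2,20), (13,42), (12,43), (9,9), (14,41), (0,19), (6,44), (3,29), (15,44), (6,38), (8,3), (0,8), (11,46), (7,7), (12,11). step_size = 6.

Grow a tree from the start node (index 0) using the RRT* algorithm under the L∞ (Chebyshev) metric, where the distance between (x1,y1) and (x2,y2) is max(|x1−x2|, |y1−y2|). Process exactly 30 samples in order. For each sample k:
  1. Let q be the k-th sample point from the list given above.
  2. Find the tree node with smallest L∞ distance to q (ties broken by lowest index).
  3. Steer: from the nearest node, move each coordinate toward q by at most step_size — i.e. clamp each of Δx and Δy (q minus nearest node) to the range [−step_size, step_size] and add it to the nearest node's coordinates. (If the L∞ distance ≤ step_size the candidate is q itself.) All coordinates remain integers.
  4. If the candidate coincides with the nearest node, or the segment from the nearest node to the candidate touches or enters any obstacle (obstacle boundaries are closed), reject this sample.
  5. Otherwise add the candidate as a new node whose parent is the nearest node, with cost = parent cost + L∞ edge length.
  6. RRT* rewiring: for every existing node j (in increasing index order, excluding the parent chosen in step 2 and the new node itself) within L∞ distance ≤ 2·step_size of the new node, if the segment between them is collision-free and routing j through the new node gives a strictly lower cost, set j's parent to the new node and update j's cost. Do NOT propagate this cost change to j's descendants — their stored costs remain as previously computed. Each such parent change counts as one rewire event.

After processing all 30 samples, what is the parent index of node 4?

1. q=(13,25) nearest=0 d=23 new=(6,8) → blocked by [1,3]×[2,9], reject
2. q=(13,36) nearest=0 d=34 new=(6,8) → blocked by [1,3]×[2,9], reject
3. q=(10,44) nearest=0 d=42 new=(6,8) → blocked by [1,3]×[2,9], reject
4. q=(12,10) nearest=0 d=12 new=(6,8) → blocked by [1,3]×[2,9], reject
5. q=(14,12) nearest=0 d=14 new=(6,8) → blocked by [1,3]×[2,9], reject
6. q=(3,30) nearest=0 d=28 new=(3,8) → blocked by [1,3]×[2,9], reject
7. q=(0,40) nearest=0 d=38 new=(0,8) → add node 1 parent=0 cost=6
8. q=(7,11) nearest=1 d=7 new=(6,11) → blocked by [1,3]×[2,9], reject
9. q=(8,24) nearest=1 d=16 new=(6,14) → blocked by [5,9]×[12,21], reject
10. q=(14,35) nearest=1 d=27 new=(6,14) → blocked by [5,9]×[12,21], reject
11. q=(13,32) nearest=1 d=24 new=(6,14) → blocked by [5,9]×[12,21], reject
12. q=(1,12) nearest=1 d=4 new=(1,12) → add node 2 parent=1 cost=10
13. q=(8,36) nearest=2 d=24 new=(7,18) → blocked by [5,9]×[12,21], reject
14. q=(16,33) nearest=2 d=21 new=(7,18) → blocked by [5,9]×[12,21], reject
15. q=(15,30) nearest=2 d=18 new=(7,18) → blocked by [5,9]×[12,21], reject
16. q=(2,20) nearest=2 d=8 new=(2,18) → blocked by [1,3]×[16,22], reject
17. q=(13,42) nearest=2 d=30 new=(7,18) → blocked by [5,9]×[12,21], reject
18. q=(12,43) nearest=2 d=31 new=(7,18) → blocked by [5,9]×[12,21], reject
19. q=(9,9) nearest=2 d=8 new=(7,9) → add node 3 parent=2 cost=16
20. q=(14,41) nearest=2 d=29 new=(7,18) → blocked by [5,9]×[12,21], reject
21. q=(0,19) nearest=2 d=7 new=(0,18) → add node 4 parent=2 cost=16
22. q=(6,44) nearest=4 d=26 new=(6,24) → blocked by [5,9]×[24,33], reject
23. q=(3,29) nearest=4 d=11 new=(3,24) → blocked by [1,3]×[16,22], reject
24. q=(15,44) nearest=4 d=26 new=(6,24) → blocked by [5,9]×[24,33], reject
25. q=(6,38) nearest=4 d=20 new=(6,24) → blocked by [5,9]×[24,33], reject
26. q=(8,3) nearest=3 d=6 new=(8,3) → add node 5 parent=3 cost=22
27. q=(0,8) nearest=1 d=0 → coincident, reject
28. q=(11,46) nearest=4 d=28 new=(6,24) → blocked by [5,9]×[24,33], reject
29. q=(7,7) nearest=3 d=2 new=(7,7) → add node 6 parent=3 cost=18
30. q=(12,11) nearest=3 d=5 new=(12,11) → add node 7 parent=3 cost=21

Parent of node 4: 2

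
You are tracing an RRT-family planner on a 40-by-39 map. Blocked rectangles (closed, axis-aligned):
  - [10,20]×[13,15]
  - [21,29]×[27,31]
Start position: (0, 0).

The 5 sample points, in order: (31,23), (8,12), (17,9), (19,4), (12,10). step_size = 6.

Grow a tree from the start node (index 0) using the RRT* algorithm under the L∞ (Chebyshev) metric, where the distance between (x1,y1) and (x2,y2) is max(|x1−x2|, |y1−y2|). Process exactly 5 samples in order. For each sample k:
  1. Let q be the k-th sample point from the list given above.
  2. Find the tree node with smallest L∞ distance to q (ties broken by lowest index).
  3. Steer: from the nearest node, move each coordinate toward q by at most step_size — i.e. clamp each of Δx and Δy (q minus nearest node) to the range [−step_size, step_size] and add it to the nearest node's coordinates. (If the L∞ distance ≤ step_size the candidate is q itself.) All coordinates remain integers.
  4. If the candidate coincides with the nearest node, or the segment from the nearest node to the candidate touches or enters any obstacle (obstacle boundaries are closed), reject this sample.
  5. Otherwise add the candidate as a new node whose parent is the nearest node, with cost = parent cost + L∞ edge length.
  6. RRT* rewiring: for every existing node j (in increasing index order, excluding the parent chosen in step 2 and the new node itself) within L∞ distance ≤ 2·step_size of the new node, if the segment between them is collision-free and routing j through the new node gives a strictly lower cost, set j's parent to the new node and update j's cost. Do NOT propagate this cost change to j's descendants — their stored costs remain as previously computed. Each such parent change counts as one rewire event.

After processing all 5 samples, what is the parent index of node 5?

1. q=(31,23) nearest=0 d=31 new=(6,6) → add node 1 parent=0 cost=6
2. q=(8,12) nearest=1 d=6 new=(8,12) → add node 2 parent=1 cost=12
3. q=(17,9) nearest=2 d=9 new=(14,9) → add node 3 parent=2 cost=18
4. q=(19,4) nearest=3 d=5 new=(19,4) → add node 4 parent=3 cost=23
5. q=(12,10) nearest=3 d=2 new=(12,10) → add node 5 parent=3 cost=20

Parent of node 5: 3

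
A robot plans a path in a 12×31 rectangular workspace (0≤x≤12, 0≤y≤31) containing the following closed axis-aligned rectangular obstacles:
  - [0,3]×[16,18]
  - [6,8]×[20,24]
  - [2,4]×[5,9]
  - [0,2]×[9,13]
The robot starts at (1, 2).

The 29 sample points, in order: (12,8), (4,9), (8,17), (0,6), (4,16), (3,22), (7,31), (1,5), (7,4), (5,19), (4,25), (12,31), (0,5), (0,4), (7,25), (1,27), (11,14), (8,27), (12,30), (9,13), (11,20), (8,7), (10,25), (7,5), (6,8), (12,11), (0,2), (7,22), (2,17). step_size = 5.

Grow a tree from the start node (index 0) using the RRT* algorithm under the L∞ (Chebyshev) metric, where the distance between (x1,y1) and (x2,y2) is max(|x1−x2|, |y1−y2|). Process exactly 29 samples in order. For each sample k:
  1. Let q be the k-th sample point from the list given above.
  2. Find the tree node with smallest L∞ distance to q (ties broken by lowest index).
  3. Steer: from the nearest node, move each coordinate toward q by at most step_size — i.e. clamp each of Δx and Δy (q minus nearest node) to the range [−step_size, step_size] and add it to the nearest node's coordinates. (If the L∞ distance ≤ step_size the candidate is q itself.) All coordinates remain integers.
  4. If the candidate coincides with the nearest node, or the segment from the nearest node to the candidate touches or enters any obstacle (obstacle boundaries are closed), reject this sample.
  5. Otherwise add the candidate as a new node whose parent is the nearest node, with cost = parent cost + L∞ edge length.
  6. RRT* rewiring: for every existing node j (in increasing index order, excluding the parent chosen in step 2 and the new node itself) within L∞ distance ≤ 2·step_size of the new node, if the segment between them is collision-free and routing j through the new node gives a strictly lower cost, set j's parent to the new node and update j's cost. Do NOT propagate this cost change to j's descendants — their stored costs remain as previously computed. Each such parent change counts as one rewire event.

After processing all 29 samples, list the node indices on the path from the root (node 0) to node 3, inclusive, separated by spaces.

Path: 0 3

1. q=(12,8) nearest=0 d=11 new=(6,7) → blocked by [2,4]×[5,9], reject
2. q=(4,9) nearest=0 d=7 new=(4,7) → blocked by [2,4]×[5,9], reject
3. q=(8,17) nearest=0 d=15 new=(6,7) → blocked by [2,4]×[5,9], reject
4. q=(0,6) nearest=0 d=4 new=(0,6) → add node 1 parent=0 cost=4
5. q=(4,16) nearest=1 d=10 new=(4,11) → blocked by [2,4]×[5,9], reject
6. q=(3,22) nearest=1 d=16 new=(3,11) → blocked by [0,2]×[9,13], reject
7. q=(7,31) nearest=1 d=25 new=(5,11) → blocked by [2,4]×[5,9], reject
8. q=(1,5) nearest=1 d=1 new=(1,5) → add node 2 parent=1 cost=5
9. q=(7,4) nearest=0 d=6 new=(6,4) → add node 3 parent=0 cost=5
10. q=(5,19) nearest=1 d=13 new=(5,11) → blocked by [2,4]×[5,9], reject
11. q=(4,25) nearest=1 d=19 new=(4,11) → blocked by [2,4]×[5,9], reject
12. q=(12,31) nearest=1 d=25 new=(5,11) → blocked by [2,4]×[5,9], reject
13. q=(0,5) nearest=1 d=1 new=(0,5) → add node 4 parent=1 cost=5
14. q=(0,4) nearest=2 d=1 new=(0,4) → add node 5 parent=2 cost=6
15. q=(7,25) nearest=1 d=19 new=(5,11) → blocked by [2,4]×[5,9], reject
16. q=(1,27) nearest=1 d=21 new=(1,11) → blocked by [0,2]×[9,13], reject
17. q=(11,14) nearest=2 d=10 new=(6,10) → blocked by [2,4]×[5,9], reject
18. q=(8,27) nearest=1 d=21 new=(5,11) → blocked by [2,4]×[5,9], reject
19. q=(12,30) nearest=1 d=24 new=(5,11) → blocked by [2,4]×[5,9], reject
20. q=(9,13) nearest=2 d=8 new=(6,10) → blocked by [2,4]×[5,9], reject
21. q=(11,20) nearest=1 d=14 new=(5,11) → blocked by [2,4]×[5,9], reject
22. q=(8,7) nearest=3 d=3 new=(8,7) → add node 6 parent=3 cost=8
23. q=(10,25) nearest=6 d=18 new=(10,12) → add node 7 parent=6 cost=13
24. q=(7,5) nearest=3 d=1 new=(7,5) → add node 8 parent=3 cost=6
25. q=(6,8) nearest=6 d=2 new=(6,8) → add node 9 parent=6 cost=10
26. q=(12,11) nearest=7 d=2 new=(12,11) → add node 10 parent=7 cost=15
27. q=(0,2) nearest=0 d=1 new=(0,2) → add node 11 parent=0 cost=1; rewire 2→11 (4<5); rewire 4→11 (4<5); rewire 5→11 (3<6)
28. q=(7,22) nearest=7 d=10 new=(7,17) → add node 12 parent=7 cost=18
29. q=(2,17) nearest=12 d=5 new=(2,17) → blocked by [0,3]×[16,18], reject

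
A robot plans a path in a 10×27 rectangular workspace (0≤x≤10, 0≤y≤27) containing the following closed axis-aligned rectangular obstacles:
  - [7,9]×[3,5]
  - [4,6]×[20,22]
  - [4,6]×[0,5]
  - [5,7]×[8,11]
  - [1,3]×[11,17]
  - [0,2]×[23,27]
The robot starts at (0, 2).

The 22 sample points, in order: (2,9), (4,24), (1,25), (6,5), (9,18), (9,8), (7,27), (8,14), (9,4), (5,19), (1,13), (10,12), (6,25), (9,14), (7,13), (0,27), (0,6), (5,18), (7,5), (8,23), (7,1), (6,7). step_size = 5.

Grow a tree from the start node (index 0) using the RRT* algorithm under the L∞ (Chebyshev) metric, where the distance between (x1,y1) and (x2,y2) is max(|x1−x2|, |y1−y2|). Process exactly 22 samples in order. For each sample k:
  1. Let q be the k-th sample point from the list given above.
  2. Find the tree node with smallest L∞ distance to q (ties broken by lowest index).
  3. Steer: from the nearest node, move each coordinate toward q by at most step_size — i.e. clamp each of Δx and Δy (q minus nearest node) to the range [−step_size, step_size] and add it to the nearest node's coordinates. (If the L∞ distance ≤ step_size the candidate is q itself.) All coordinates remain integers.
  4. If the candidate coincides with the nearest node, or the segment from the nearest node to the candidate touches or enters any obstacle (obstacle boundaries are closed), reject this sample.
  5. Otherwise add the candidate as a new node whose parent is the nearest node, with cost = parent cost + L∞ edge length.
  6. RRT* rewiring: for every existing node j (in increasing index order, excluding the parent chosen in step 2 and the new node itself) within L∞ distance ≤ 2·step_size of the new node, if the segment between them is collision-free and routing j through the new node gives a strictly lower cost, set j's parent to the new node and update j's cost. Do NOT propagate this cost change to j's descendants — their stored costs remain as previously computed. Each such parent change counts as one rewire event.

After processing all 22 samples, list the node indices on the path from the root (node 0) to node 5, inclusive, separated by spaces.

Path: 0 1 2 3 5

1. q=(2,9) nearest=0 d=7 new=(2,7) → add node 1 parent=0 cost=5
2. q=(4,24) nearest=1 d=17 new=(4,12) → add node 2 parent=1 cost=10
3. q=(1,25) nearest=2 d=13 new=(1,17) → blocked by [1,3]×[11,17], reject
4. q=(6,5) nearest=1 d=4 new=(6,5) → blocked by [4,6]×[0,5], reject
5. q=(9,18) nearest=2 d=6 new=(9,17) → add node 3 parent=2 cost=15
6. q=(9,8) nearest=2 d=5 new=(9,8) → blocked by [5,7]×[8,11], reject
7. q=(7,27) nearest=3 d=10 new=(7,22) → add node 4 parent=3 cost=20
8. q=(8,14) nearest=3 d=3 new=(8,14) → add node 5 parent=3 cost=18
9. q=(9,4) nearest=1 d=7 new=(7,4) → blocked by [7,9]×[3,5], reject
10. q=(5,19) nearest=4 d=3 new=(5,19) → blocked by [4,6]×[20,22], reject
11. q=(1,13) nearest=2 d=3 new=(1,13) → blocked by [1,3]×[11,17], reject
12. q=(10,12) nearest=5 d=2 new=(10,12) → add node 6 parent=5 cost=20
13. q=(6,25) nearest=4 d=3 new=(6,25) → add node 7 parent=4 cost=23
14. q=(9,14) nearest=5 d=1 new=(9,14) → add node 8 parent=5 cost=19
15. q=(7,13) nearest=5 d=1 new=(7,13) → add node 9 parent=5 cost=19
16. q=(0,27) nearest=7 d=6 new=(1,27) → blocked by [0,2]×[23,27], reject
17. q=(0,6) nearest=1 d=2 new=(0,6) → add node 10 parent=1 cost=7
18. q=(5,18) nearest=3 d=4 new=(5,18) → add node 11 parent=3 cost=19
19. q=(7,5) nearest=1 d=5 new=(7,5) → blocked by [7,9]×[3,5], reject
20. q=(8,23) nearest=4 d=1 new=(8,23) → add node 12 parent=4 cost=21
21. q=(7,1) nearest=1 d=6 new=(7,2) → blocked by [4,6]×[0,5], reject
22. q=(6,7) nearest=1 d=4 new=(6,7) → add node 13 parent=1 cost=9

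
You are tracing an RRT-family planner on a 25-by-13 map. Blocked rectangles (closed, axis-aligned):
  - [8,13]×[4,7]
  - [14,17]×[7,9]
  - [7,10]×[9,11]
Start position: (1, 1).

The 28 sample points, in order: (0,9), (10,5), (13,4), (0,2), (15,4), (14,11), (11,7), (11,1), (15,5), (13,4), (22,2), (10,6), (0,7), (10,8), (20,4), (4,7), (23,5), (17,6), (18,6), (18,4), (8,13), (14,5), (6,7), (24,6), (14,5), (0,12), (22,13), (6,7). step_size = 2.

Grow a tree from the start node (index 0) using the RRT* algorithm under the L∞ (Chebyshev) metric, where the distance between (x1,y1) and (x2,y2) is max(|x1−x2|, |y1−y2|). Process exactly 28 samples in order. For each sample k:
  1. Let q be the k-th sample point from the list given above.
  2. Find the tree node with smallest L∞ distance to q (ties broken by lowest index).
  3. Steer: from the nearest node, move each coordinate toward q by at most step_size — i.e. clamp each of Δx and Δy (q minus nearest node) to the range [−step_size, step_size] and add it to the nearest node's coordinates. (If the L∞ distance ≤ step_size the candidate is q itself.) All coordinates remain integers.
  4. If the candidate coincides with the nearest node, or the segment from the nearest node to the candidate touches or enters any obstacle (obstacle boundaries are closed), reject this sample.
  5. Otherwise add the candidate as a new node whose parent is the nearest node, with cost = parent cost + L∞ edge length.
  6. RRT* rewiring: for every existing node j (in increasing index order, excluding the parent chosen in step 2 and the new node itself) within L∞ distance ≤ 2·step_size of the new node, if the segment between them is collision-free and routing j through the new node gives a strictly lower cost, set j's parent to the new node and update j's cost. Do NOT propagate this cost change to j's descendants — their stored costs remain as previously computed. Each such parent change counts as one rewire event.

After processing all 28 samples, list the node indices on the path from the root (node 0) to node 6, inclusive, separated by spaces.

Path: 0 2 3 5 6

1. q=(0,9) nearest=0 d=8 new=(0,3) → add node 1 parent=0 cost=2
2. q=(10,5) nearest=0 d=9 new=(3,3) → add node 2 parent=0 cost=2
3. q=(13,4) nearest=2 d=10 new=(5,4) → add node 3 parent=2 cost=4
4. q=(0,2) nearest=0 d=1 new=(0,2) → add node 4 parent=0 cost=1
5. q=(15,4) nearest=3 d=10 new=(7,4) → add node 5 parent=3 cost=6
6. q=(14,11) nearest=5 d=7 new=(9,6) → blocked by [8,13]×[4,7], reject
7. q=(11,7) nearest=5 d=4 new=(9,6) → blocked by [8,13]×[4,7], reject
8. q=(11,1) nearest=5 d=4 new=(9,2) → add node 6 parent=5 cost=8
9. q=(15,5) nearest=6 d=6 new=(11,4) → blocked by [8,13]×[4,7], reject
10. q=(13,4) nearest=6 d=4 new=(11,4) → blocked by [8,13]×[4,7], reject
11. q=(22,2) nearest=6 d=13 new=(11,2) → add node 7 parent=6 cost=10
12. q=(10,6) nearest=5 d=3 new=(9,6) → blocked by [8,13]×[4,7], reject
13. q=(0,7) nearest=1 d=4 new=(0,5) → add node 8 parent=1 cost=4
14. q=(10,8) nearest=5 d=4 new=(9,6) → blocked by [8,13]×[4,7], reject
15. q=(20,4) nearest=7 d=9 new=(13,4) → blocked by [8,13]×[4,7], reject
16. q=(4,7) nearest=3 d=3 new=(4,6) → add node 9 parent=3 cost=6
17. q=(23,5) nearest=7 d=12 new=(13,4) → blocked by [8,13]×[4,7], reject
18. q=(17,6) nearest=7 d=6 new=(13,4) → blocked by [8,13]×[4,7], reject
19. q=(18,6) nearest=7 d=7 new=(13,4) → blocked by [8,13]×[4,7], reject
20. q=(18,4) nearest=7 d=7 new=(13,4) → blocked by [8,13]×[4,7], reject
21. q=(8,13) nearest=9 d=7 new=(6,8) → add node 10 parent=9 cost=8
22. q=(14,5) nearest=7 d=3 new=(13,4) → blocked by [8,13]×[4,7], reject
23. q=(6,7) nearest=10 d=1 new=(6,7) → add node 11 parent=10 cost=9
24. q=(24,6) nearest=7 d=13 new=(13,4) → blocked by [8,13]×[4,7], reject
25. q=(14,5) nearest=7 d=3 new=(13,4) → blocked by [8,13]×[4,7], reject
26. q=(0,12) nearest=9 d=6 new=(2,8) → add node 12 parent=9 cost=8
27. q=(22,13) nearest=7 d=11 new=(13,4) → blocked by [8,13]×[4,7], reject
28. q=(6,7) nearest=11 d=0 → coincident, reject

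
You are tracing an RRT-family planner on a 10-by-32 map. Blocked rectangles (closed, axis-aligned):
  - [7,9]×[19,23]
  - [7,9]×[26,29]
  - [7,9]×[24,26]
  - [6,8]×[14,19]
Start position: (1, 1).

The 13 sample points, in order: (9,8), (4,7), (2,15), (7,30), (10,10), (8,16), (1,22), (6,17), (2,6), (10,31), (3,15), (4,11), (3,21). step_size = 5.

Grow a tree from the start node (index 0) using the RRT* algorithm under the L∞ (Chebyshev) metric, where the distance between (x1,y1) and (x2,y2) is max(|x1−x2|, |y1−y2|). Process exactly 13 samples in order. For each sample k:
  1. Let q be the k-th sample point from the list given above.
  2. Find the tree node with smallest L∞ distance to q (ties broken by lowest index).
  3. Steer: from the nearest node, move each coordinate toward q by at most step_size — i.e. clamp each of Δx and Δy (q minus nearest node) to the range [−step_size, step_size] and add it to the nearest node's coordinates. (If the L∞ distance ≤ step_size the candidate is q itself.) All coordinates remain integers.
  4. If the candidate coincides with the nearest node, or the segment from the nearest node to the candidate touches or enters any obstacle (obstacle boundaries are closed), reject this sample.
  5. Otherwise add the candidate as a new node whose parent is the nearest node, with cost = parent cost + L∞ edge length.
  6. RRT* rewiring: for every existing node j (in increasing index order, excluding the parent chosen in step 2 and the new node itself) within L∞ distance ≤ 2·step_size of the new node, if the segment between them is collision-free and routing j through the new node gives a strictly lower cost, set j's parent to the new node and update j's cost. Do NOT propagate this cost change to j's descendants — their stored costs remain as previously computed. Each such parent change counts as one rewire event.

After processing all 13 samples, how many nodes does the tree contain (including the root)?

1. q=(9,8) nearest=0 d=8 new=(6,6) → add node 1 parent=0 cost=5
2. q=(4,7) nearest=1 d=2 new=(4,7) → add node 2 parent=1 cost=7
3. q=(2,15) nearest=2 d=8 new=(2,12) → add node 3 parent=2 cost=12
4. q=(7,30) nearest=3 d=18 new=(7,17) → blocked by [6,8]×[14,19], reject
5. q=(10,10) nearest=1 d=4 new=(10,10) → add node 4 parent=1 cost=9
6. q=(8,16) nearest=3 d=6 new=(7,16) → blocked by [6,8]×[14,19], reject
7. q=(1,22) nearest=3 d=10 new=(1,17) → add node 5 parent=3 cost=17
8. q=(6,17) nearest=3 d=5 new=(6,17) → blocked by [6,8]×[14,19], reject
9. q=(2,6) nearest=2 d=2 new=(2,6) → add node 6 parent=2 cost=9
10. q=(10,31) nearest=5 d=14 new=(6,22) → add node 7 parent=5 cost=22
11. q=(3,15) nearest=5 d=2 new=(3,15) → add node 8 parent=5 cost=19
12. q=(4,11) nearest=3 d=2 new=(4,11) → add node 9 parent=3 cost=14; rewire 8→9 (18<19)
13. q=(3,21) nearest=7 d=3 new=(3,21) → add node 10 parent=7 cost=25

Node count: 11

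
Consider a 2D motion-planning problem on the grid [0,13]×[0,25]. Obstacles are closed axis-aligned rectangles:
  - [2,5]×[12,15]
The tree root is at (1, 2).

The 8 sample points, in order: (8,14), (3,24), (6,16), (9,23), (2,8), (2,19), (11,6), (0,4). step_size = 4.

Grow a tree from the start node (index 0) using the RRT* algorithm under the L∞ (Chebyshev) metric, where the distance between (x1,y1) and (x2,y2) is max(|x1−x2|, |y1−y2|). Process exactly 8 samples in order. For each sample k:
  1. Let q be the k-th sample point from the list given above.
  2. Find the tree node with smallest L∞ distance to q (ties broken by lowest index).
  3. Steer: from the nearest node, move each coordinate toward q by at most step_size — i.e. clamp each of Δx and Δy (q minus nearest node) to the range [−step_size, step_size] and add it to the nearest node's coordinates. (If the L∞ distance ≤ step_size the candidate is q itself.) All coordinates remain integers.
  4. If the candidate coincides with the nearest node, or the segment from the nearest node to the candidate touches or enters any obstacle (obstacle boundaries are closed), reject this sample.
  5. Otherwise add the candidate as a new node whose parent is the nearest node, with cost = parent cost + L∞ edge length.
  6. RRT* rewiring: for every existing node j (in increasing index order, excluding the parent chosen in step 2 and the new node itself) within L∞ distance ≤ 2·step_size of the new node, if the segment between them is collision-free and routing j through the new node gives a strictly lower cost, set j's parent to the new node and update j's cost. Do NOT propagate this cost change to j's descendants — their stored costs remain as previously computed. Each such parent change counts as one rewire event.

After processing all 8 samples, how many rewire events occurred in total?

1. q=(8,14) nearest=0 d=12 new=(5,6) → add node 1 parent=0 cost=4
2. q=(3,24) nearest=1 d=18 new=(3,10) → add node 2 parent=1 cost=8
3. q=(6,16) nearest=2 d=6 new=(6,14) → blocked by [2,5]×[12,15], reject
4. q=(9,23) nearest=2 d=13 new=(7,14) → blocked by [2,5]×[12,15], reject
5. q=(2,8) nearest=2 d=2 new=(2,8) → add node 3 parent=2 cost=10
6. q=(2,19) nearest=2 d=9 new=(2,14) → blocked by [2,5]×[12,15], reject
7. q=(11,6) nearest=1 d=6 new=(9,6) → add node 4 parent=1 cost=8
8. q=(0,4) nearest=0 d=2 new=(0,4) → add node 5 parent=0 cost=2; rewire 3→5 (6<10)

Rewire events: 1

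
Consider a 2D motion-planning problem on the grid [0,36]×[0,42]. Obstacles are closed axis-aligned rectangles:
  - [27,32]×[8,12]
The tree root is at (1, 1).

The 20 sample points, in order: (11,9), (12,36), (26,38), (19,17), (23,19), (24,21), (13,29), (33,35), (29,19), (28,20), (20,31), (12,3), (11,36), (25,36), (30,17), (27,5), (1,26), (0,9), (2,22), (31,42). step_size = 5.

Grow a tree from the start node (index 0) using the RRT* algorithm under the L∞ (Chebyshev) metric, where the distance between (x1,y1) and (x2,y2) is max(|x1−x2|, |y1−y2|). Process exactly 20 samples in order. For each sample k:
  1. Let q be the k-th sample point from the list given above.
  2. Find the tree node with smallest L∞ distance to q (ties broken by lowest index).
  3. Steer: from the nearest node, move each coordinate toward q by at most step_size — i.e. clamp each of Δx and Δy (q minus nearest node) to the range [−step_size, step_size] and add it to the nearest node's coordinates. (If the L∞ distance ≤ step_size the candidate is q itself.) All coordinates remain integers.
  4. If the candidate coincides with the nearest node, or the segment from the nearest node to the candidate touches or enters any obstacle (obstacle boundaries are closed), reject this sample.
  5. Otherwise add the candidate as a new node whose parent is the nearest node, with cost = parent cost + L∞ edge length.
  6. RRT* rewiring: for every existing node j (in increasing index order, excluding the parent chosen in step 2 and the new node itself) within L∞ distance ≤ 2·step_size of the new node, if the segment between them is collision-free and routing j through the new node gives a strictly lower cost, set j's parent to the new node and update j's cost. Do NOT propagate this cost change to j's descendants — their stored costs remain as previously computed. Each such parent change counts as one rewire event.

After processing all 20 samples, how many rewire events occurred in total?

Rewire events: 3

1. q=(11,9) nearest=0 d=10 new=(6,6) → add node 1 parent=0 cost=5
2. q=(12,36) nearest=1 d=30 new=(11,11) → add node 2 parent=1 cost=10
3. q=(26,38) nearest=2 d=27 new=(16,16) → add node 3 parent=2 cost=15
4. q=(19,17) nearest=3 d=3 new=(19,17) → add node 4 parent=3 cost=18
5. q=(23,19) nearest=4 d=4 new=(23,19) → add node 5 parent=4 cost=22
6. q=(24,21) nearest=5 d=2 new=(24,21) → add node 6 parent=5 cost=24
7. q=(13,29) nearest=5 d=10 new=(18,24) → add node 7 parent=5 cost=27
8. q=(33,35) nearest=6 d=14 new=(29,26) → add node 8 parent=6 cost=29
9. q=(29,19) nearest=6 d=5 new=(29,19) → add node 9 parent=6 cost=29
10. q=(28,20) nearest=9 d=1 new=(28,20) → add node 10 parent=9 cost=30
11. q=(20,31) nearest=7 d=7 new=(20,29) → add node 11 parent=7 cost=32
12. q=(12,3) nearest=1 d=6 new=(11,3) → add node 12 parent=1 cost=10
13. q=(11,36) nearest=11 d=9 new=(15,34) → add node 13 parent=11 cost=37
14. q=(25,36) nearest=11 d=7 new=(25,34) → add node 14 parent=11 cost=37
15. q=(30,17) nearest=9 d=2 new=(30,17) → add node 15 parent=9 cost=31
16. q=(27,5) nearest=3 d=11 new=(21,11) → add node 16 parent=3 cost=20; rewire 9→16 (28<29); rewire 10→16 (29<30); rewire 15→16 (29<31)
17. q=(1,26) nearest=13 d=14 new=(10,29) → add node 17 parent=13 cost=42
18. q=(0,9) nearest=1 d=6 new=(1,9) → add node 18 parent=1 cost=10
19. q=(2,22) nearest=17 d=8 new=(5,24) → add node 19 parent=17 cost=47
20. q=(31,42) nearest=14 d=8 new=(30,39) → add node 20 parent=14 cost=42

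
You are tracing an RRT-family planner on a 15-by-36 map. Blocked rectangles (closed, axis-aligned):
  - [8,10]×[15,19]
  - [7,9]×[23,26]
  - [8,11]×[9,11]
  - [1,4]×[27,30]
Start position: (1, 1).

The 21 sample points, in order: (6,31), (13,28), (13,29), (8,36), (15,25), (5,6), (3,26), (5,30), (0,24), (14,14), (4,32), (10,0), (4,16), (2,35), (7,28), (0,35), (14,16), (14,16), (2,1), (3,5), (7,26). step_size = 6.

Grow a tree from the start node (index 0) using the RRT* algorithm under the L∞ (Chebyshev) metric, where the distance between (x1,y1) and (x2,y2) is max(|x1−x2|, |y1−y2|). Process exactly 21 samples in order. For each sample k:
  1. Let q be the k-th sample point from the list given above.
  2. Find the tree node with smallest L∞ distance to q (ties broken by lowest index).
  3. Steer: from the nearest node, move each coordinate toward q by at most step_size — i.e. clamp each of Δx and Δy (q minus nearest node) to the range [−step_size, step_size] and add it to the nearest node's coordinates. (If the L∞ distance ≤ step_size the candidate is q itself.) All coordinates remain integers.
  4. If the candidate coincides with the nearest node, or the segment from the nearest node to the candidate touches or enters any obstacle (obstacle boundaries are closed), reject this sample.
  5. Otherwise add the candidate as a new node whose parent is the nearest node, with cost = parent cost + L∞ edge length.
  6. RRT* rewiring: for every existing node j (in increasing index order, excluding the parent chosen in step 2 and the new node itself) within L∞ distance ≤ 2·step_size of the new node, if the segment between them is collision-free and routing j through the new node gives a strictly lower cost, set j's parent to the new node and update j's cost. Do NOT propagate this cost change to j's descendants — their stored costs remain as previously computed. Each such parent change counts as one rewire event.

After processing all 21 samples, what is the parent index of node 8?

Parent of node 8: 5

1. q=(6,31) nearest=0 d=30 new=(6,7) → add node 1 parent=0 cost=6
2. q=(13,28) nearest=1 d=21 new=(12,13) → blocked by [8,11]×[9,11], reject
3. q=(13,29) nearest=1 d=22 new=(12,13) → blocked by [8,11]×[9,11], reject
4. q=(8,36) nearest=1 d=29 new=(8,13) → add node 2 parent=1 cost=12
5. q=(15,25) nearest=2 d=12 new=(14,19) → blocked by [8,10]×[15,19], reject
6. q=(5,6) nearest=1 d=1 new=(5,6) → add node 3 parent=1 cost=7
7. q=(3,26) nearest=2 d=13 new=(3,19) → add node 4 parent=2 cost=18
8. q=(5,30) nearest=4 d=11 new=(5,25) → add node 5 parent=4 cost=24
9. q=(0,24) nearest=4 d=5 new=(0,24) → add node 6 parent=4 cost=23
10. q=(14,14) nearest=2 d=6 new=(14,14) → add node 7 parent=2 cost=18
11. q=(4,32) nearest=5 d=7 new=(4,31) → add node 8 parent=5 cost=30
12. q=(10,0) nearest=3 d=6 new=(10,0) → add node 9 parent=3 cost=13
13. q=(4,16) nearest=4 d=3 new=(4,16) → add node 10 parent=4 cost=21
14. q=(2,35) nearest=8 d=4 new=(2,35) → add node 11 parent=8 cost=34
15. q=(7,28) nearest=5 d=3 new=(7,28) → add node 12 parent=5 cost=27
16. q=(0,35) nearest=11 d=2 new=(0,35) → add node 13 parent=11 cost=36
17. q=(14,16) nearest=7 d=2 new=(14,16) → add node 14 parent=7 cost=20
18. q=(14,16) nearest=14 d=0 → coincident, reject
19. q=(2,1) nearest=0 d=1 new=(2,1) → add node 15 parent=0 cost=1; rewire 3→15 (6<7); rewire 9→15 (9<13)
20. q=(3,5) nearest=3 d=2 new=(3,5) → add node 16 parent=3 cost=8; rewire 10→16 (19<21)
21. q=(7,26) nearest=5 d=2 new=(7,26) → blocked by [7,9]×[23,26], reject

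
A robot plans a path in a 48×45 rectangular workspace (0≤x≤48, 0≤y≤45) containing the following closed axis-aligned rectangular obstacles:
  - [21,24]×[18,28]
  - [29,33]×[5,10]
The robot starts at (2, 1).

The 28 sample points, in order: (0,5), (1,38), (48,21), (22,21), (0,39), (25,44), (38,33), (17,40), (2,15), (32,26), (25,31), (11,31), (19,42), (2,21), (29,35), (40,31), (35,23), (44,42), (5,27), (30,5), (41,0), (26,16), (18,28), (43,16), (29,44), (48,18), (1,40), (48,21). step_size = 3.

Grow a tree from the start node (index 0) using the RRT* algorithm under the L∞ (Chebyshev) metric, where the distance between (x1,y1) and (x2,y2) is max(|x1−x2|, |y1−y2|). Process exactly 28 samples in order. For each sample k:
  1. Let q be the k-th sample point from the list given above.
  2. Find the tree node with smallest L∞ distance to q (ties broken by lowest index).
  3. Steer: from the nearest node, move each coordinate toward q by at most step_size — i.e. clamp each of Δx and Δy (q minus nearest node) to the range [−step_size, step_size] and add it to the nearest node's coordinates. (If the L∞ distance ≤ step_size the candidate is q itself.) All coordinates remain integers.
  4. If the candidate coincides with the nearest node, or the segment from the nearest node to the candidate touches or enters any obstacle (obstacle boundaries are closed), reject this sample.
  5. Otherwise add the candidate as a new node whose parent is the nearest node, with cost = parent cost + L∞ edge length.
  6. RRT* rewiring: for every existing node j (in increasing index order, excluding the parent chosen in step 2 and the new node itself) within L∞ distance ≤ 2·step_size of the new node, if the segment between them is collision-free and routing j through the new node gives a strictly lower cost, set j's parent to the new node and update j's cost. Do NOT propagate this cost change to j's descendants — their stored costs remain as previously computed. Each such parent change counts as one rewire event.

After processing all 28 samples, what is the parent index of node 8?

1. q=(0,5) nearest=0 d=4 new=(0,4) → add node 1 parent=0 cost=3
2. q=(1,38) nearest=1 d=34 new=(1,7) → add node 2 parent=1 cost=6
3. q=(48,21) nearest=0 d=46 new=(5,4) → add node 3 parent=0 cost=3
4. q=(22,21) nearest=3 d=17 new=(8,7) → add node 4 parent=3 cost=6
5. q=(0,39) nearest=2 d=32 new=(0,10) → add node 5 parent=2 cost=9
6. q=(25,44) nearest=5 d=34 new=(3,13) → add node 6 parent=5 cost=12
7. q=(38,33) nearest=4 d=30 new=(11,10) → add node 7 parent=4 cost=9
8. q=(17,40) nearest=6 d=27 new=(6,16) → add node 8 parent=6 cost=15
9. q=(2,15) nearest=6 d=2 new=(2,15) → add node 9 parent=6 cost=14
10. q=(32,26) nearest=7 d=21 new=(14,13) → add node 10 parent=7 cost=12
11. q=(25,31) nearest=10 d=18 new=(17,16) → add node 11 parent=10 cost=15
12. q=(11,31) nearest=8 d=15 new=(9,19) → add node 12 parent=8 cost=18
13. q=(19,42) nearest=12 d=23 new=(12,22) → add node 13 parent=12 cost=21
14. q=(2,21) nearest=8 d=5 new=(3,19) → add node 14 parent=8 cost=18
15. q=(29,35) nearest=13 d=17 new=(15,25) → add node 15 parent=13 cost=24
16. q=(40,31) nearest=11 d=23 new=(20,19) → add node 16 parent=11 cost=18
17. q=(35,23) nearest=16 d=15 new=(23,22) → blocked by [21,24]×[18,28], reject
18. q=(44,42) nearest=16 d=24 new=(23,22) → blocked by [21,24]×[18,28], reject
19. q=(5,27) nearest=13 d=7 new=(9,25) → add node 17 parent=13 cost=24
20. q=(30,5) nearest=11 d=13 new=(20,13) → add node 18 parent=11 cost=18
21. q=(41,0) nearest=16 d=21 new=(23,16) → blocked by [21,24]×[18,28], reject
22. q=(26,16) nearest=16 d=6 new=(23,16) → blocked by [21,24]×[18,28], reject
23. q=(18,28) nearest=15 d=3 new=(18,28) → add node 19 parent=15 cost=27
24. q=(43,16) nearest=16 d=23 new=(23,16) → blocked by [21,24]×[18,28], reject
25. q=(29,44) nearest=19 d=16 new=(21,31) → add node 20 parent=19 cost=30
26. q=(48,18) nearest=20 d=27 new=(24,28) → blocked by [21,24]×[18,28], reject
27. q=(1,40) nearest=15 d=15 new=(12,28) → add node 21 parent=15 cost=27
28. q=(48,21) nearest=20 d=27 new=(24,28) → blocked by [21,24]×[18,28], reject

Parent of node 8: 6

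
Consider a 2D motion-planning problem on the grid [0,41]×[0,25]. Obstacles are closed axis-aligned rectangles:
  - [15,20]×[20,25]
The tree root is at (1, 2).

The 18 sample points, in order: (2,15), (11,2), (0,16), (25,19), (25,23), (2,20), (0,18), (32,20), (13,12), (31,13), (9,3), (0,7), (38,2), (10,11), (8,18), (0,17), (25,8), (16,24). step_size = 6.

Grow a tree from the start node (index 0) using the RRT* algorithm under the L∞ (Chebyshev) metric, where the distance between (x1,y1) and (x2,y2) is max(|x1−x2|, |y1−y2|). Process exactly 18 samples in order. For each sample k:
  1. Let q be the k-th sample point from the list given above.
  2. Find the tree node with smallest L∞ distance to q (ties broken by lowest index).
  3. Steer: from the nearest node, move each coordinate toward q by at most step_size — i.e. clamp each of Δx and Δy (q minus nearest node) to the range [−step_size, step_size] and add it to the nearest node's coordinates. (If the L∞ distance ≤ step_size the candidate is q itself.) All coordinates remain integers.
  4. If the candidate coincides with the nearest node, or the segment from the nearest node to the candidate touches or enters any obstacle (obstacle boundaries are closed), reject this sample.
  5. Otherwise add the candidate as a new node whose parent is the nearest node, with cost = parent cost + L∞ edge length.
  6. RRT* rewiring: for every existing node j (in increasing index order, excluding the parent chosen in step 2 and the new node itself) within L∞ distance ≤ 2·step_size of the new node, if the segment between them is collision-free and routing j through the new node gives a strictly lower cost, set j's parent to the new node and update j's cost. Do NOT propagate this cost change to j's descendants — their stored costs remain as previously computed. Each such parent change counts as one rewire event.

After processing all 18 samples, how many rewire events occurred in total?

1. q=(2,15) nearest=0 d=13 new=(2,8) → add node 1 parent=0 cost=6
2. q=(11,2) nearest=1 d=9 new=(8,2) → add node 2 parent=1 cost=12
3. q=(0,16) nearest=1 d=8 new=(0,14) → add node 3 parent=1 cost=12
4. q=(25,19) nearest=2 d=17 new=(14,8) → add node 4 parent=2 cost=18
5. q=(25,23) nearest=4 d=15 new=(20,14) → add node 5 parent=4 cost=24
6. q=(2,20) nearest=3 d=6 new=(2,20) → add node 6 parent=3 cost=18
7. q=(0,18) nearest=6 d=2 new=(0,18) → add node 7 parent=6 cost=20
8. q=(32,20) nearest=5 d=12 new=(26,20) → add node 8 parent=5 cost=30
9. q=(13,12) nearest=4 d=4 new=(13,12) → add node 9 parent=4 cost=22
10. q=(31,13) nearest=8 d=7 new=(31,14) → add node 10 parent=8 cost=36
11. q=(9,3) nearest=2 d=1 new=(9,3) → add node 11 parent=2 cost=13
12. q=(0,7) nearest=1 d=2 new=(0,7) → add node 12 parent=1 cost=8; rewire 7→12 (19<20)
13. q=(38,2) nearest=10 d=12 new=(37,8) → add node 13 parent=10 cost=42
14. q=(10,11) nearest=9 d=3 new=(10,11) → add node 14 parent=9 cost=25
15. q=(8,18) nearest=6 d=6 new=(8,18) → add node 15 parent=6 cost=24
16. q=(0,17) nearest=7 d=1 new=(0,17) → add node 16 parent=7 cost=20
17. q=(25,8) nearest=5 d=6 new=(25,8) → add node 17 parent=5 cost=30
18. q=(16,24) nearest=15 d=8 new=(14,24) → add node 18 parent=15 cost=30

Rewire events: 1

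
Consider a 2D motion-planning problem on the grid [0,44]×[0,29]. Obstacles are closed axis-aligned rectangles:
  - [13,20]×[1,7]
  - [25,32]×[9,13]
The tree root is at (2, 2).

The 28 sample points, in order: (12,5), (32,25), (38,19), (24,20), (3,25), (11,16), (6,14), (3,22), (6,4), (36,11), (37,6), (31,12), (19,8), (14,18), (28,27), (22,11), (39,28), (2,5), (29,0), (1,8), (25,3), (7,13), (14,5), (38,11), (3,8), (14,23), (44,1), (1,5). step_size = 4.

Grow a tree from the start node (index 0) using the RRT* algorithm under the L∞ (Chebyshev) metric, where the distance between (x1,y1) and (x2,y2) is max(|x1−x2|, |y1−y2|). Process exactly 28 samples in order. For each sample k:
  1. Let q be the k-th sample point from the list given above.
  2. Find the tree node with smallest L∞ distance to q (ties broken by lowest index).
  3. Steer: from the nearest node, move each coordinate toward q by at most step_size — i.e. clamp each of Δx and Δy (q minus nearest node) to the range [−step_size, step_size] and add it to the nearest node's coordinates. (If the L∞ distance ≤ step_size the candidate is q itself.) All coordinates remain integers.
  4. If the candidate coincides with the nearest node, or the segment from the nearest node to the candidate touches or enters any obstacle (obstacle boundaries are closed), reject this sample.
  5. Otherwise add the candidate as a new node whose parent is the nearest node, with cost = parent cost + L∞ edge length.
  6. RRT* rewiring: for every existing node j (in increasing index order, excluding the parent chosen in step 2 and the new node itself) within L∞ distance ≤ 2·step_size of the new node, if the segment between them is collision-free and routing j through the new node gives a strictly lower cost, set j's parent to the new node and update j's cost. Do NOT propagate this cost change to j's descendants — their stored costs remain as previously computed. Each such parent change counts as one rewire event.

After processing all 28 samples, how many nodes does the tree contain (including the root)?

1. q=(12,5) nearest=0 d=10 new=(6,5) → add node 1 parent=0 cost=4
2. q=(32,25) nearest=1 d=26 new=(10,9) → add node 2 parent=1 cost=8
3. q=(38,19) nearest=2 d=28 new=(14,13) → add node 3 parent=2 cost=12
4. q=(24,20) nearest=3 d=10 new=(18,17) → add node 4 parent=3 cost=16
5. q=(3,25) nearest=3 d=12 new=(10,17) → add node 5 parent=3 cost=16
6. q=(11,16) nearest=5 d=1 new=(11,16) → add node 6 parent=5 cost=17
7. q=(6,14) nearest=5 d=4 new=(6,14) → add node 7 parent=5 cost=20
8. q=(3,22) nearest=5 d=7 new=(6,21) → add node 8 parent=5 cost=20
9. q=(6,4) nearest=1 d=1 new=(6,4) → add node 9 parent=1 cost=5
10. q=(36,11) nearest=4 d=18 new=(22,13) → add node 10 parent=4 cost=20
11. q=(37,6) nearest=10 d=15 new=(26,9) → blocked by [25,32]×[9,13], reject
12. q=(31,12) nearest=10 d=9 new=(26,12) → blocked by [25,32]×[9,13], reject
13. q=(19,8) nearest=3 d=5 new=(18,9) → add node 11 parent=3 cost=16
14. q=(14,18) nearest=6 d=3 new=(14,18) → add node 12 parent=6 cost=20
15. q=(28,27) nearest=4 d=10 new=(22,21) → add node 13 parent=4 cost=20
16. q=(22,11) nearest=10 d=2 new=(22,11) → add node 14 parent=10 cost=22
17. q=(39,28) nearest=10 d=17 new=(26,17) → add node 15 parent=10 cost=24
18. q=(2,5) nearest=0 d=3 new=(2,5) → add node 16 parent=0 cost=3
19. q=(29,0) nearest=11 d=11 new=(22,5) → blocked by [13,20]×[1,7], reject
20. q=(1,8) nearest=16 d=3 new=(1,8) → add node 17 parent=16 cost=6; rewire 7→17 (12<20)
21. q=(25,3) nearest=11 d=7 new=(22,5) → blocked by [13,20]×[1,7], reject
22. q=(7,13) nearest=7 d=1 new=(7,13) → add node 18 parent=7 cost=13
23. q=(14,5) nearest=2 d=4 new=(14,5) → blocked by [13,20]×[1,7], reject
24. q=(38,11) nearest=15 d=12 new=(30,13) → blocked by [25,32]×[9,13], reject
25. q=(3,8) nearest=17 d=2 new=(3,8) → add node 19 parent=17 cost=8; rewire 6→19 (16<17)
26. q=(14,23) nearest=12 d=5 new=(14,22) → add node 20 parent=12 cost=24
27. q=(44,1) nearest=15 d=18 new=(30,13) → blocked by [25,32]×[9,13], reject
28. q=(1,5) nearest=16 d=1 new=(1,5) → add node 21 parent=16 cost=4; rewire 18→21 (12<13); rewire 19→21 (7<8)

Node count: 22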